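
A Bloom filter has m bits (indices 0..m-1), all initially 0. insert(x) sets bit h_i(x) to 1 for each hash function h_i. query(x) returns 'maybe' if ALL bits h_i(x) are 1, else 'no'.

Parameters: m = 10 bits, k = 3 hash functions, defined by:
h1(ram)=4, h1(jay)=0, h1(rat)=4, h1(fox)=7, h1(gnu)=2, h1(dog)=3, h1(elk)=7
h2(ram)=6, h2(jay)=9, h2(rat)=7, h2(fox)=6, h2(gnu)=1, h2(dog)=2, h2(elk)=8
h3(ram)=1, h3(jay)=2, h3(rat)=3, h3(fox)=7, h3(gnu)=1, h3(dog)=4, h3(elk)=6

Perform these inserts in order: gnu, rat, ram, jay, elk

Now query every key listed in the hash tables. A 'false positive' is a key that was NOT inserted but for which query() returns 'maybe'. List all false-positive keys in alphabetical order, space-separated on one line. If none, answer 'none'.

Answer: dog fox

Derivation:
Start: bits=0000000000
After insert 'gnu': sets bits 1 2 -> bits=0110000000
After insert 'rat': sets bits 3 4 7 -> bits=0111100100
After insert 'ram': sets bits 1 4 6 -> bits=0111101100
After insert 'jay': sets bits 0 2 9 -> bits=1111101101
After insert 'elk': sets bits 6 7 8 -> bits=1111101111
Not inserted: dog fox — query each against bits=1111101111:
query dog: checks bit2=1, bit3=1, bit4=1 (all 1) -> maybe => FALSE POSITIVE
query fox: checks bit6=1, bit7=1 (all 1) -> maybe => FALSE POSITIVE
False positives (alphabetical): dog fox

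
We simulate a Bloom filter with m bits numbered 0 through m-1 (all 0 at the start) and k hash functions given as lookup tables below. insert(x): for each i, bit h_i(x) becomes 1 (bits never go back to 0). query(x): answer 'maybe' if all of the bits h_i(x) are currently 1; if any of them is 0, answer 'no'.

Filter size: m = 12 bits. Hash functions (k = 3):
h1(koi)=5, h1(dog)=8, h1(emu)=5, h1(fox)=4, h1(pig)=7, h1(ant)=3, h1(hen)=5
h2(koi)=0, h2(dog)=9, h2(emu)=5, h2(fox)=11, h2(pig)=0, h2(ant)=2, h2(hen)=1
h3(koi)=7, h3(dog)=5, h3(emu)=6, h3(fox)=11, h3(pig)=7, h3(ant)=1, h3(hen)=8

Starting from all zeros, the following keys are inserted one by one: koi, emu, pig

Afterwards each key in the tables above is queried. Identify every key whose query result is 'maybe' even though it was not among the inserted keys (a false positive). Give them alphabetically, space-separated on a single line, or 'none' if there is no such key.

Answer: none

Derivation:
Start: bits=000000000000
After insert 'koi': sets bits 0 5 7 -> bits=100001010000
After insert 'emu': sets bits 5 6 -> bits=100001110000
After insert 'pig': sets bits 0 7 -> bits=100001110000
Not inserted: ant dog fox hen — query each against bits=100001110000:
query ant: checks bit1=0, bit2=0, bit3=0 (has a 0) -> no => not a false positive
query dog: checks bit5=1, bit8=0, bit9=0 (has a 0) -> no => not a false positive
query fox: checks bit4=0, bit11=0 (has a 0) -> no => not a false positive
query hen: checks bit1=0, bit5=1, bit8=0 (has a 0) -> no => not a false positive
False positives (alphabetical): none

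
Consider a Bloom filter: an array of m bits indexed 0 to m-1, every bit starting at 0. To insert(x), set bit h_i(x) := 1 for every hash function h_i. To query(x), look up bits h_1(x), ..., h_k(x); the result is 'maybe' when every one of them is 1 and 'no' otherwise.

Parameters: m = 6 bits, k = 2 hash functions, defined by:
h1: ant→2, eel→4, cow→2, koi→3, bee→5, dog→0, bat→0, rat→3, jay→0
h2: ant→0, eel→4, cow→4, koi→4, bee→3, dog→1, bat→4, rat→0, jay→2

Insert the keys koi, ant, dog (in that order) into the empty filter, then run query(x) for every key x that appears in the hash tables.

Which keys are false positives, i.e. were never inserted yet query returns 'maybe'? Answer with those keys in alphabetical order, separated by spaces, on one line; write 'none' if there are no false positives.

Start: bits=000000
After insert 'koi': sets bits 3 4 -> bits=000110
After insert 'ant': sets bits 0 2 -> bits=101110
After insert 'dog': sets bits 0 1 -> bits=111110
Not inserted: bat bee cow eel jay rat — query each against bits=111110:
query bat: checks bit0=1, bit4=1 (all 1) -> maybe => FALSE POSITIVE
query bee: checks bit3=1, bit5=0 (has a 0) -> no => not a false positive
query cow: checks bit2=1, bit4=1 (all 1) -> maybe => FALSE POSITIVE
query eel: checks bit4=1 (all 1) -> maybe => FALSE POSITIVE
query jay: checks bit0=1, bit2=1 (all 1) -> maybe => FALSE POSITIVE
query rat: checks bit0=1, bit3=1 (all 1) -> maybe => FALSE POSITIVE
False positives (alphabetical): bat cow eel jay rat

Answer: bat cow eel jay rat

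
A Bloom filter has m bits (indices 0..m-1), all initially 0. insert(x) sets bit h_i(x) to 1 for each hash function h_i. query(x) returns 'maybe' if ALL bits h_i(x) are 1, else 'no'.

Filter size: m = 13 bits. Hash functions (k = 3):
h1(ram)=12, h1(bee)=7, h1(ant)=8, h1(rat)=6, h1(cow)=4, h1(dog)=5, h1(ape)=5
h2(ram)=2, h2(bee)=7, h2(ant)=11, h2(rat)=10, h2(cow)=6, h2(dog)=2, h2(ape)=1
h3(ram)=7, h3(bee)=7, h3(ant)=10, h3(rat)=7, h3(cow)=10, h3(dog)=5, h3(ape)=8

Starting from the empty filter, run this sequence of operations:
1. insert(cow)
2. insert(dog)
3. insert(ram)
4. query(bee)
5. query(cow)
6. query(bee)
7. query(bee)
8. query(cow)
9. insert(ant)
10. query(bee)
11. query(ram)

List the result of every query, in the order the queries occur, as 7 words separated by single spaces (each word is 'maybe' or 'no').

Start: bits=0000000000000
Op 1: insert cow -> sets bits 4 6 10 -> bits=0000101000100
Op 2: insert dog -> sets bits 2 5 -> bits=0010111000100
Op 3: insert ram -> sets bits 2 7 12 -> bits=0010111100101
Op 4: query bee -> checks bit7=1 (all 1) -> maybe
Op 5: query cow -> checks bit4=1, bit6=1, bit10=1 (all 1) -> maybe
Op 6: query bee -> checks bit7=1 (all 1) -> maybe
Op 7: query bee -> checks bit7=1 (all 1) -> maybe
Op 8: query cow -> checks bit4=1, bit6=1, bit10=1 (all 1) -> maybe
Op 9: insert ant -> sets bits 8 10 11 -> bits=0010111110111
Op 10: query bee -> checks bit7=1 (all 1) -> maybe
Op 11: query ram -> checks bit2=1, bit7=1, bit12=1 (all 1) -> maybe
Query results in order: maybe maybe maybe maybe maybe maybe maybe

Answer: maybe maybe maybe maybe maybe maybe maybe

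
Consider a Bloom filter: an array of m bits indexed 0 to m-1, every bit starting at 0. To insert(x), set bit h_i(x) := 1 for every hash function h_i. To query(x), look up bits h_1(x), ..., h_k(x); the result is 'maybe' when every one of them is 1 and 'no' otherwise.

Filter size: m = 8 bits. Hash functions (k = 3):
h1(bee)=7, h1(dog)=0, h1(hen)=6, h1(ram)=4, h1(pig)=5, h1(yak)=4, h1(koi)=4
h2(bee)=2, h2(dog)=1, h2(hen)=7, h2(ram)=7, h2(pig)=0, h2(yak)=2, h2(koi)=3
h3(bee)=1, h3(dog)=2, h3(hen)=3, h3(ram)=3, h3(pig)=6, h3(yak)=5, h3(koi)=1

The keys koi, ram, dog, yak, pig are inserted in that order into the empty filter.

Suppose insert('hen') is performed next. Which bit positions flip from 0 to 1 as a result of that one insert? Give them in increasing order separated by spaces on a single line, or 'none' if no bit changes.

Answer: none

Derivation:
Start: bits=00000000
After insert 'koi': sets bits 1 3 4 -> bits=01011000
After insert 'ram': sets bits 3 4 7 -> bits=01011001
After insert 'dog': sets bits 0 1 2 -> bits=11111001
After insert 'yak': sets bits 2 4 5 -> bits=11111101
After insert 'pig': sets bits 0 5 6 -> bits=11111111
insert 'hen' would touch bits 3 6 7; currently bit3=1, bit6=1, bit7=1
Bits that are 0 among those (would change 0->1): none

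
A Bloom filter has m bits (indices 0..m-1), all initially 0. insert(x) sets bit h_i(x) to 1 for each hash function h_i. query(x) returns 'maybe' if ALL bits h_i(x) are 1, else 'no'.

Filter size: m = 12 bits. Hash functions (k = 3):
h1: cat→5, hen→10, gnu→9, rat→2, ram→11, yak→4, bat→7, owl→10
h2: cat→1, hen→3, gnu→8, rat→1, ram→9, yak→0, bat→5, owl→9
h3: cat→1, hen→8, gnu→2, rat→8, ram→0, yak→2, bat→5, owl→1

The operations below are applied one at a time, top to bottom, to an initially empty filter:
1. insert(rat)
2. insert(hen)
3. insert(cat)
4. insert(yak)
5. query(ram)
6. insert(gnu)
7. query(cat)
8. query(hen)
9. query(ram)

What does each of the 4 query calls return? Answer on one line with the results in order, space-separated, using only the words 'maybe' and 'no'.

Answer: no maybe maybe no

Derivation:
Start: bits=000000000000
Op 1: insert rat -> sets bits 1 2 8 -> bits=011000001000
Op 2: insert hen -> sets bits 3 8 10 -> bits=011100001010
Op 3: insert cat -> sets bits 1 5 -> bits=011101001010
Op 4: insert yak -> sets bits 0 2 4 -> bits=111111001010
Op 5: query ram -> checks bit0=1, bit9=0, bit11=0 (has a 0) -> no
Op 6: insert gnu -> sets bits 2 8 9 -> bits=111111001110
Op 7: query cat -> checks bit1=1, bit5=1 (all 1) -> maybe
Op 8: query hen -> checks bit3=1, bit8=1, bit10=1 (all 1) -> maybe
Op 9: query ram -> checks bit0=1, bit9=1, bit11=0 (has a 0) -> no
Query results in order: no maybe maybe no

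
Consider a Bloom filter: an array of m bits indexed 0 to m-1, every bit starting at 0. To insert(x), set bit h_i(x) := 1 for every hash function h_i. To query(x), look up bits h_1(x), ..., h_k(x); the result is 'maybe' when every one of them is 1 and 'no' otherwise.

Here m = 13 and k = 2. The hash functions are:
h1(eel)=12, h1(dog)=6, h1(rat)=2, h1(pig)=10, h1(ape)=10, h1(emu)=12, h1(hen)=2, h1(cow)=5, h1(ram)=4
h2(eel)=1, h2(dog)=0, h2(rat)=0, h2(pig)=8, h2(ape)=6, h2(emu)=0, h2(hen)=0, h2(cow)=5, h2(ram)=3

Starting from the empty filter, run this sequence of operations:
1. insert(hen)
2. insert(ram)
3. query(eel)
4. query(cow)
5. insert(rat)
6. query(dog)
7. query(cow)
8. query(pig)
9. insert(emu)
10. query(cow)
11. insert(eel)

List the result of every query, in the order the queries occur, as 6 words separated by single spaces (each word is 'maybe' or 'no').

Answer: no no no no no no

Derivation:
Start: bits=0000000000000
Op 1: insert hen -> sets bits 0 2 -> bits=1010000000000
Op 2: insert ram -> sets bits 3 4 -> bits=1011100000000
Op 3: query eel -> checks bit1=0, bit12=0 (has a 0) -> no
Op 4: query cow -> checks bit5=0 (has a 0) -> no
Op 5: insert rat -> sets bits 0 2 -> bits=1011100000000
Op 6: query dog -> checks bit0=1, bit6=0 (has a 0) -> no
Op 7: query cow -> checks bit5=0 (has a 0) -> no
Op 8: query pig -> checks bit8=0, bit10=0 (has a 0) -> no
Op 9: insert emu -> sets bits 0 12 -> bits=1011100000001
Op 10: query cow -> checks bit5=0 (has a 0) -> no
Op 11: insert eel -> sets bits 1 12 -> bits=1111100000001
Query results in order: no no no no no no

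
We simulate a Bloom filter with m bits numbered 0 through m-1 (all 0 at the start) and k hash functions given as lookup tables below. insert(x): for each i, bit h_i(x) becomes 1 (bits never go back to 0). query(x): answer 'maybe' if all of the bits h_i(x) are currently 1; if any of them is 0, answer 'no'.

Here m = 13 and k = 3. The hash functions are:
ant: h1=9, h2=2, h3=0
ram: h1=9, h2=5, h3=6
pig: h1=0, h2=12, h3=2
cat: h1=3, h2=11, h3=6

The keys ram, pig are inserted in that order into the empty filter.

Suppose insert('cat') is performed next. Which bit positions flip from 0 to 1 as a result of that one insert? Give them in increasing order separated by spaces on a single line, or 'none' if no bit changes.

Start: bits=0000000000000
After insert 'ram': sets bits 5 6 9 -> bits=0000011001000
After insert 'pig': sets bits 0 2 12 -> bits=1010011001001
insert 'cat' would touch bits 3 6 11; currently bit3=0, bit6=1, bit11=0
Bits that are 0 among those (would change 0->1): 3 11

Answer: 3 11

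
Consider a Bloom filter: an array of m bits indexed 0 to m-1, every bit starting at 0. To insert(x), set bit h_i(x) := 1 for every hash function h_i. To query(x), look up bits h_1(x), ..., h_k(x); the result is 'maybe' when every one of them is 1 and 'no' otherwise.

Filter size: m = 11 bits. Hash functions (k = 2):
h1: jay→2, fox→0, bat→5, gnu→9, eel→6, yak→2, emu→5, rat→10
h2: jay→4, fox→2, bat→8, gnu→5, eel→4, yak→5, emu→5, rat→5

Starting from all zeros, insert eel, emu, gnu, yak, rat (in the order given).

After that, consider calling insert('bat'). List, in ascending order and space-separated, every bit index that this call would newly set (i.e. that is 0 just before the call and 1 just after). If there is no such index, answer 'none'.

Start: bits=00000000000
After insert 'eel': sets bits 4 6 -> bits=00001010000
After insert 'emu': sets bits 5 -> bits=00001110000
After insert 'gnu': sets bits 5 9 -> bits=00001110010
After insert 'yak': sets bits 2 5 -> bits=00101110010
After insert 'rat': sets bits 5 10 -> bits=00101110011
insert 'bat' would touch bits 5 8; currently bit5=1, bit8=0
Bits that are 0 among those (would change 0->1): 8

Answer: 8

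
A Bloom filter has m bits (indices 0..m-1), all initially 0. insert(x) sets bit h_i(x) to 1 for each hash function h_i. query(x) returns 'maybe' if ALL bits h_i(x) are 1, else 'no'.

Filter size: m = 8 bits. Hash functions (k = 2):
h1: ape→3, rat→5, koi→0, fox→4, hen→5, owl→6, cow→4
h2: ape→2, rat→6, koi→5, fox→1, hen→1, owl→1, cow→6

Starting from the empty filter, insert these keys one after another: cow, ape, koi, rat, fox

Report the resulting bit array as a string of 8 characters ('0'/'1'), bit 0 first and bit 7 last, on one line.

Start: bits=00000000
After insert 'cow': sets bits 4 6 -> bits=00001010
After insert 'ape': sets bits 2 3 -> bits=00111010
After insert 'koi': sets bits 0 5 -> bits=10111110
After insert 'rat': sets bits 5 6 -> bits=10111110
After insert 'fox': sets bits 1 4 -> bits=11111110

Answer: 11111110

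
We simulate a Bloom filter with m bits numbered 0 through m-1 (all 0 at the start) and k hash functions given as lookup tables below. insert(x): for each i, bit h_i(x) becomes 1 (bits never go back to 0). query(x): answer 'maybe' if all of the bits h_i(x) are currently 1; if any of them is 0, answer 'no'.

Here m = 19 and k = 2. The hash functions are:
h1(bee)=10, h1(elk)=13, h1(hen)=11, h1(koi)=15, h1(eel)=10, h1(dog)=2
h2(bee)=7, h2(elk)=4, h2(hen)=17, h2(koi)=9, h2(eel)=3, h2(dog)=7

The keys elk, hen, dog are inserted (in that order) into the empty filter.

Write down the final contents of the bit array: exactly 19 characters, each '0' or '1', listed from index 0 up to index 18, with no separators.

Start: bits=0000000000000000000
After insert 'elk': sets bits 4 13 -> bits=0000100000000100000
After insert 'hen': sets bits 11 17 -> bits=0000100000010100010
After insert 'dog': sets bits 2 7 -> bits=0010100100010100010

Answer: 0010100100010100010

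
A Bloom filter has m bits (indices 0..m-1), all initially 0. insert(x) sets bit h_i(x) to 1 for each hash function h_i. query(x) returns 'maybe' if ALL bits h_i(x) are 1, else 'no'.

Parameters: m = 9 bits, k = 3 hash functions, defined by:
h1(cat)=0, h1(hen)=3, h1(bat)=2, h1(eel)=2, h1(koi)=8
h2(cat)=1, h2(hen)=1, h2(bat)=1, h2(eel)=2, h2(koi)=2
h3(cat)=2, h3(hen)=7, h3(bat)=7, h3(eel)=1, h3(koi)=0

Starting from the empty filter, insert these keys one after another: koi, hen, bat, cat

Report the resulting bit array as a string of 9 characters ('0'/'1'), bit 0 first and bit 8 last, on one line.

Start: bits=000000000
After insert 'koi': sets bits 0 2 8 -> bits=101000001
After insert 'hen': sets bits 1 3 7 -> bits=111100011
After insert 'bat': sets bits 1 2 7 -> bits=111100011
After insert 'cat': sets bits 0 1 2 -> bits=111100011

Answer: 111100011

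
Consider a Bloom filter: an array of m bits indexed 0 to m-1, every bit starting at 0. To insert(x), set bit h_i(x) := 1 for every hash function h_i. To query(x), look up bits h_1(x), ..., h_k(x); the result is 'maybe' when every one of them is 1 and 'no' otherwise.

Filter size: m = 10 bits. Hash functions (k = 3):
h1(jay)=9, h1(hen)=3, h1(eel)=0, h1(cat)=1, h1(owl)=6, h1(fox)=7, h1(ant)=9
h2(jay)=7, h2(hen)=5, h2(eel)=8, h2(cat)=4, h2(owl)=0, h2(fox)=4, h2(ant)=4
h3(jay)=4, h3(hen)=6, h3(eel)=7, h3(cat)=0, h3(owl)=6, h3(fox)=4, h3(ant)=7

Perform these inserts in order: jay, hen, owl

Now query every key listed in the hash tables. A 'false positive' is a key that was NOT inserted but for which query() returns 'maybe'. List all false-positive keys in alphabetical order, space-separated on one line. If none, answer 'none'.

Answer: ant fox

Derivation:
Start: bits=0000000000
After insert 'jay': sets bits 4 7 9 -> bits=0000100101
After insert 'hen': sets bits 3 5 6 -> bits=0001111101
After insert 'owl': sets bits 0 6 -> bits=1001111101
Not inserted: ant cat eel fox — query each against bits=1001111101:
query ant: checks bit4=1, bit7=1, bit9=1 (all 1) -> maybe => FALSE POSITIVE
query cat: checks bit0=1, bit1=0, bit4=1 (has a 0) -> no => not a false positive
query eel: checks bit0=1, bit7=1, bit8=0 (has a 0) -> no => not a false positive
query fox: checks bit4=1, bit7=1 (all 1) -> maybe => FALSE POSITIVE
False positives (alphabetical): ant fox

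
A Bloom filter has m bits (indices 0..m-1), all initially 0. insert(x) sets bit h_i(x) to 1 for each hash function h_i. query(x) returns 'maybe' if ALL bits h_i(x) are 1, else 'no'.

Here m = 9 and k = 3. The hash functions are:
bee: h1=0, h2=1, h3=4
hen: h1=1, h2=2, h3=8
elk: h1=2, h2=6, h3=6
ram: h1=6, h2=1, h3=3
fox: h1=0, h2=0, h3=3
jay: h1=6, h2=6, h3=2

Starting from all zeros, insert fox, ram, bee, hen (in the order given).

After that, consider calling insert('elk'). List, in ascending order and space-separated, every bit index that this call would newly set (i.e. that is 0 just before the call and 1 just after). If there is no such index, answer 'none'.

Answer: none

Derivation:
Start: bits=000000000
After insert 'fox': sets bits 0 3 -> bits=100100000
After insert 'ram': sets bits 1 3 6 -> bits=110100100
After insert 'bee': sets bits 0 1 4 -> bits=110110100
After insert 'hen': sets bits 1 2 8 -> bits=111110101
insert 'elk' would touch bits 2 6; currently bit2=1, bit6=1
Bits that are 0 among those (would change 0->1): none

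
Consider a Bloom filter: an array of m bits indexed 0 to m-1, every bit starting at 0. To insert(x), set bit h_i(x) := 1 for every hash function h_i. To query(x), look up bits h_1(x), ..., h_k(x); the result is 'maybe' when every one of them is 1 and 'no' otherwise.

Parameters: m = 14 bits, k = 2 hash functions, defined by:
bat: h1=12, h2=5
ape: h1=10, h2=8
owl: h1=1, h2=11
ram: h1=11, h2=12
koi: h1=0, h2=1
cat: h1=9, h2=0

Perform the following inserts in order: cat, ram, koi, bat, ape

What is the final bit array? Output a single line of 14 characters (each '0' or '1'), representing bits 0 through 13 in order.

Start: bits=00000000000000
After insert 'cat': sets bits 0 9 -> bits=10000000010000
After insert 'ram': sets bits 11 12 -> bits=10000000010110
After insert 'koi': sets bits 0 1 -> bits=11000000010110
After insert 'bat': sets bits 5 12 -> bits=11000100010110
After insert 'ape': sets bits 8 10 -> bits=11000100111110

Answer: 11000100111110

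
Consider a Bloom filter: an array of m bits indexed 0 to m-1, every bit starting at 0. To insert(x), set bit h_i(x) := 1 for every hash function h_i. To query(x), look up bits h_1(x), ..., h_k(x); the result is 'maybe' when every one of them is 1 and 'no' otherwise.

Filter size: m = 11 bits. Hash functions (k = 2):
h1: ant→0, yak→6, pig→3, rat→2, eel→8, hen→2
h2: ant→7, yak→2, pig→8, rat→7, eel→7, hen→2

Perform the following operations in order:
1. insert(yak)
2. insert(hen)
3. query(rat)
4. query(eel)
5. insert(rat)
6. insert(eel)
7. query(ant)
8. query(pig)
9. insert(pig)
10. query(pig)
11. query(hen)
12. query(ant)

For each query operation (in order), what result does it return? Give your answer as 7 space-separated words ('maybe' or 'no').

Start: bits=00000000000
Op 1: insert yak -> sets bits 2 6 -> bits=00100010000
Op 2: insert hen -> sets bits 2 -> bits=00100010000
Op 3: query rat -> checks bit2=1, bit7=0 (has a 0) -> no
Op 4: query eel -> checks bit7=0, bit8=0 (has a 0) -> no
Op 5: insert rat -> sets bits 2 7 -> bits=00100011000
Op 6: insert eel -> sets bits 7 8 -> bits=00100011100
Op 7: query ant -> checks bit0=0, bit7=1 (has a 0) -> no
Op 8: query pig -> checks bit3=0, bit8=1 (has a 0) -> no
Op 9: insert pig -> sets bits 3 8 -> bits=00110011100
Op 10: query pig -> checks bit3=1, bit8=1 (all 1) -> maybe
Op 11: query hen -> checks bit2=1 (all 1) -> maybe
Op 12: query ant -> checks bit0=0, bit7=1 (has a 0) -> no
Query results in order: no no no no maybe maybe no

Answer: no no no no maybe maybe no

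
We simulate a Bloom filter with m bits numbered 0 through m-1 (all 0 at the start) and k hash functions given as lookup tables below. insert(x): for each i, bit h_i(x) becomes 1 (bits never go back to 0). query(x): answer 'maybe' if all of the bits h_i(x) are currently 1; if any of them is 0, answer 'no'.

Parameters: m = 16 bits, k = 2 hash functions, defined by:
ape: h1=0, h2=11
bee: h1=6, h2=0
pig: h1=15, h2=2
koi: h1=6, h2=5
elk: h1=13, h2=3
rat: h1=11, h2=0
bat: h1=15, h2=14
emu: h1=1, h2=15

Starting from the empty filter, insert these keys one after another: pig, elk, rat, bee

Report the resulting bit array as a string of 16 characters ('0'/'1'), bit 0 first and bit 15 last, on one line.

Answer: 1011001000010101

Derivation:
Start: bits=0000000000000000
After insert 'pig': sets bits 2 15 -> bits=0010000000000001
After insert 'elk': sets bits 3 13 -> bits=0011000000000101
After insert 'rat': sets bits 0 11 -> bits=1011000000010101
After insert 'bee': sets bits 0 6 -> bits=1011001000010101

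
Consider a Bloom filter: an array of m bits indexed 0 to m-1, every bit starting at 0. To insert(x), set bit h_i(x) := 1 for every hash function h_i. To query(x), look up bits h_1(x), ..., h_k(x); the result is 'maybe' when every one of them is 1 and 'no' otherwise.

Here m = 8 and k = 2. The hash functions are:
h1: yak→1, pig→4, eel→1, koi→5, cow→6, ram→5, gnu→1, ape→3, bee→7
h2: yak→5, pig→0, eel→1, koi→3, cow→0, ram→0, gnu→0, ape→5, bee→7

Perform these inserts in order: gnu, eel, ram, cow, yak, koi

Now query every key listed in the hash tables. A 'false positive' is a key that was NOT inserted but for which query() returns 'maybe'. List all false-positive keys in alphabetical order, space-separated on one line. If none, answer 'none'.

Start: bits=00000000
After insert 'gnu': sets bits 0 1 -> bits=11000000
After insert 'eel': sets bits 1 -> bits=11000000
After insert 'ram': sets bits 0 5 -> bits=11000100
After insert 'cow': sets bits 0 6 -> bits=11000110
After insert 'yak': sets bits 1 5 -> bits=11000110
After insert 'koi': sets bits 3 5 -> bits=11010110
Not inserted: ape bee pig — query each against bits=11010110:
query ape: checks bit3=1, bit5=1 (all 1) -> maybe => FALSE POSITIVE
query bee: checks bit7=0 (has a 0) -> no => not a false positive
query pig: checks bit0=1, bit4=0 (has a 0) -> no => not a false positive
False positives (alphabetical): ape

Answer: ape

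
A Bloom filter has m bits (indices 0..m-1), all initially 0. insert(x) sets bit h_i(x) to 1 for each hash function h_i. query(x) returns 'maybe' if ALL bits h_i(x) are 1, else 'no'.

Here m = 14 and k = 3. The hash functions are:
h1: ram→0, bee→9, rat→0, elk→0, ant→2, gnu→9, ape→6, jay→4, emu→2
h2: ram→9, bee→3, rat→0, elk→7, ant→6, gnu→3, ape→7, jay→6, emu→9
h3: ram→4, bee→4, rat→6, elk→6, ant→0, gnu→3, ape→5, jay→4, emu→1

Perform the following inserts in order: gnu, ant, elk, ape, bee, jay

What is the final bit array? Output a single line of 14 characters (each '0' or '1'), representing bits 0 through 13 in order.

Answer: 10111111010000

Derivation:
Start: bits=00000000000000
After insert 'gnu': sets bits 3 9 -> bits=00010000010000
After insert 'ant': sets bits 0 2 6 -> bits=10110010010000
After insert 'elk': sets bits 0 6 7 -> bits=10110011010000
After insert 'ape': sets bits 5 6 7 -> bits=10110111010000
After insert 'bee': sets bits 3 4 9 -> bits=10111111010000
After insert 'jay': sets bits 4 6 -> bits=10111111010000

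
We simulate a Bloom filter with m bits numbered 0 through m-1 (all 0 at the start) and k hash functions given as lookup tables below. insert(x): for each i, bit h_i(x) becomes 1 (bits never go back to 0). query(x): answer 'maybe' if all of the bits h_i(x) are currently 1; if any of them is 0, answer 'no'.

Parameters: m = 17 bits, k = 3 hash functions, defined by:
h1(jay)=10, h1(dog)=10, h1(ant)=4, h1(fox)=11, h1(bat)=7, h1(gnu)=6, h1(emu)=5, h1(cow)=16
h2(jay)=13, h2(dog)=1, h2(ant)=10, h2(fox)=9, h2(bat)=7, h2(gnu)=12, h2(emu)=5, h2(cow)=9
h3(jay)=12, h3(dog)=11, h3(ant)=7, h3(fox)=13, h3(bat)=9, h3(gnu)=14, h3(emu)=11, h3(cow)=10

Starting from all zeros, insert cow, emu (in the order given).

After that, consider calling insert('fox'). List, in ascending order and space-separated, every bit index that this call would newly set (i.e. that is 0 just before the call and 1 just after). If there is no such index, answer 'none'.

Answer: 13

Derivation:
Start: bits=00000000000000000
After insert 'cow': sets bits 9 10 16 -> bits=00000000011000001
After insert 'emu': sets bits 5 11 -> bits=00000100011100001
insert 'fox' would touch bits 9 11 13; currently bit9=1, bit11=1, bit13=0
Bits that are 0 among those (would change 0->1): 13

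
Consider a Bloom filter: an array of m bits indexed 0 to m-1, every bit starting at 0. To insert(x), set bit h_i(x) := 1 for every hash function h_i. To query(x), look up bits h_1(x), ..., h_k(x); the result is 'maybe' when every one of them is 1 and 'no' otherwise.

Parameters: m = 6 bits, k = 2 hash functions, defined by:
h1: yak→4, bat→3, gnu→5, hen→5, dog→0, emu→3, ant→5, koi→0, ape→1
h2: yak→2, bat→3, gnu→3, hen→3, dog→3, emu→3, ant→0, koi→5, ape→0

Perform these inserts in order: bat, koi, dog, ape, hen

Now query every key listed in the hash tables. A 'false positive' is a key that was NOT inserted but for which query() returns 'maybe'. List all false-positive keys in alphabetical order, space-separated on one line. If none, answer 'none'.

Start: bits=000000
After insert 'bat': sets bits 3 -> bits=000100
After insert 'koi': sets bits 0 5 -> bits=100101
After insert 'dog': sets bits 0 3 -> bits=100101
After insert 'ape': sets bits 0 1 -> bits=110101
After insert 'hen': sets bits 3 5 -> bits=110101
Not inserted: ant emu gnu yak — query each against bits=110101:
query ant: checks bit0=1, bit5=1 (all 1) -> maybe => FALSE POSITIVE
query emu: checks bit3=1 (all 1) -> maybe => FALSE POSITIVE
query gnu: checks bit3=1, bit5=1 (all 1) -> maybe => FALSE POSITIVE
query yak: checks bit2=0, bit4=0 (has a 0) -> no => not a false positive
False positives (alphabetical): ant emu gnu

Answer: ant emu gnu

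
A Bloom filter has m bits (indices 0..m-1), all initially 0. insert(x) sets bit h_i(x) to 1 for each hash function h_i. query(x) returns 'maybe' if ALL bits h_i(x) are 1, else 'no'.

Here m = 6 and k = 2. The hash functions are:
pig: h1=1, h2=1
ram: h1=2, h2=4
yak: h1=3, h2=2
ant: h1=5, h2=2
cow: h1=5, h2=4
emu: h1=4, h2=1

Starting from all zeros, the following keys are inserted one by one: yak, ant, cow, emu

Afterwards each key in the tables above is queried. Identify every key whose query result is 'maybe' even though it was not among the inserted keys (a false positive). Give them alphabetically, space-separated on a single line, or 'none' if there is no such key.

Answer: pig ram

Derivation:
Start: bits=000000
After insert 'yak': sets bits 2 3 -> bits=001100
After insert 'ant': sets bits 2 5 -> bits=001101
After insert 'cow': sets bits 4 5 -> bits=001111
After insert 'emu': sets bits 1 4 -> bits=011111
Not inserted: pig ram — query each against bits=011111:
query pig: checks bit1=1 (all 1) -> maybe => FALSE POSITIVE
query ram: checks bit2=1, bit4=1 (all 1) -> maybe => FALSE POSITIVE
False positives (alphabetical): pig ram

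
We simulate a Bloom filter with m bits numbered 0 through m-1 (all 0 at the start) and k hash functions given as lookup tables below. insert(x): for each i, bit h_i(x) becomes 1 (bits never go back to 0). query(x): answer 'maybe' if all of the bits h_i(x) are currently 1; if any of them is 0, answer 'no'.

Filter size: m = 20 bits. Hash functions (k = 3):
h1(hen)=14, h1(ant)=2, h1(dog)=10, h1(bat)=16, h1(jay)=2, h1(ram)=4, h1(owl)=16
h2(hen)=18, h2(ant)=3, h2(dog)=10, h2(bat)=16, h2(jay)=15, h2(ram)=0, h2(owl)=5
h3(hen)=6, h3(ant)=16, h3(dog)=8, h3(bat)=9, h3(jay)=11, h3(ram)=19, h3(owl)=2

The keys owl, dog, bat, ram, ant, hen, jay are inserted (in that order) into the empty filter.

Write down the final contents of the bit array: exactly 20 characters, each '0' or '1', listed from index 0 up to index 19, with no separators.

Start: bits=00000000000000000000
After insert 'owl': sets bits 2 5 16 -> bits=00100100000000001000
After insert 'dog': sets bits 8 10 -> bits=00100100101000001000
After insert 'bat': sets bits 9 16 -> bits=00100100111000001000
After insert 'ram': sets bits 0 4 19 -> bits=10101100111000001001
After insert 'ant': sets bits 2 3 16 -> bits=10111100111000001001
After insert 'hen': sets bits 6 14 18 -> bits=10111110111000101011
After insert 'jay': sets bits 2 11 15 -> bits=10111110111100111011

Answer: 10111110111100111011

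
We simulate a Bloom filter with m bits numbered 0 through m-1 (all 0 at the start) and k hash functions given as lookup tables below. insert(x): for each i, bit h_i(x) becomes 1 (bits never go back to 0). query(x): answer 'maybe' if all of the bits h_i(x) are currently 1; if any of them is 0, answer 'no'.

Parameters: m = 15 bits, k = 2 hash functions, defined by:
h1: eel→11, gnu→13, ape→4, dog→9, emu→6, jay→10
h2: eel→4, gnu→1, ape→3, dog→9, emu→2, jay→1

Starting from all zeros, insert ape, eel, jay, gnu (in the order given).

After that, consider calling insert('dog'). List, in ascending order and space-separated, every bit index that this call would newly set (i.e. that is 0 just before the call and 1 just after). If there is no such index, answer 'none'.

Start: bits=000000000000000
After insert 'ape': sets bits 3 4 -> bits=000110000000000
After insert 'eel': sets bits 4 11 -> bits=000110000001000
After insert 'jay': sets bits 1 10 -> bits=010110000011000
After insert 'gnu': sets bits 1 13 -> bits=010110000011010
insert 'dog' would touch bits 9; currently bit9=0
Bits that are 0 among those (would change 0->1): 9

Answer: 9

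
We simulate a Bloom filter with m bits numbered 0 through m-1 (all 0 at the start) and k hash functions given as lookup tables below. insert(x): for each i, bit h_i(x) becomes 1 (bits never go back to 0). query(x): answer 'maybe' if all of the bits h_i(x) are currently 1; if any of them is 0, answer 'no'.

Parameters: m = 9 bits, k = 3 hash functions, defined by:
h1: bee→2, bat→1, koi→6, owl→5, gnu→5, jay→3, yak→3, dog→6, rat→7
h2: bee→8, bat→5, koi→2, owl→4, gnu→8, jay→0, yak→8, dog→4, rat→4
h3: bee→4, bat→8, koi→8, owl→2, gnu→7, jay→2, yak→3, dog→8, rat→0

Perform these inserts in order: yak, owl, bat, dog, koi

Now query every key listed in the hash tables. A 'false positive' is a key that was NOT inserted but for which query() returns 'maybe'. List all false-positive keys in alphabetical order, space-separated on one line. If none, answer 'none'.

Start: bits=000000000
After insert 'yak': sets bits 3 8 -> bits=000100001
After insert 'owl': sets bits 2 4 5 -> bits=001111001
After insert 'bat': sets bits 1 5 8 -> bits=011111001
After insert 'dog': sets bits 4 6 8 -> bits=011111101
After insert 'koi': sets bits 2 6 8 -> bits=011111101
Not inserted: bee gnu jay rat — query each against bits=011111101:
query bee: checks bit2=1, bit4=1, bit8=1 (all 1) -> maybe => FALSE POSITIVE
query gnu: checks bit5=1, bit7=0, bit8=1 (has a 0) -> no => not a false positive
query jay: checks bit0=0, bit2=1, bit3=1 (has a 0) -> no => not a false positive
query rat: checks bit0=0, bit4=1, bit7=0 (has a 0) -> no => not a false positive
False positives (alphabetical): bee

Answer: bee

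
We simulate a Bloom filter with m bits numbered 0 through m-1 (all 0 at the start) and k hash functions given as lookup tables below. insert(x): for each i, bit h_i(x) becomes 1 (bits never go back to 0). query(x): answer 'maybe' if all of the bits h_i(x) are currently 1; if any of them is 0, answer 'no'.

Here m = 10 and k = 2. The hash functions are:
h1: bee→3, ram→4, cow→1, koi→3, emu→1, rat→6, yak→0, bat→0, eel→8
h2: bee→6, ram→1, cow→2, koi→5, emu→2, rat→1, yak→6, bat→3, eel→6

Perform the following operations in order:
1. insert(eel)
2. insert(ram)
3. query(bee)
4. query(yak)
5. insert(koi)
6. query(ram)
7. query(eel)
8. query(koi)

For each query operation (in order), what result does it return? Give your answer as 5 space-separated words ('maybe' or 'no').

Answer: no no maybe maybe maybe

Derivation:
Start: bits=0000000000
Op 1: insert eel -> sets bits 6 8 -> bits=0000001010
Op 2: insert ram -> sets bits 1 4 -> bits=0100101010
Op 3: query bee -> checks bit3=0, bit6=1 (has a 0) -> no
Op 4: query yak -> checks bit0=0, bit6=1 (has a 0) -> no
Op 5: insert koi -> sets bits 3 5 -> bits=0101111010
Op 6: query ram -> checks bit1=1, bit4=1 (all 1) -> maybe
Op 7: query eel -> checks bit6=1, bit8=1 (all 1) -> maybe
Op 8: query koi -> checks bit3=1, bit5=1 (all 1) -> maybe
Query results in order: no no maybe maybe maybe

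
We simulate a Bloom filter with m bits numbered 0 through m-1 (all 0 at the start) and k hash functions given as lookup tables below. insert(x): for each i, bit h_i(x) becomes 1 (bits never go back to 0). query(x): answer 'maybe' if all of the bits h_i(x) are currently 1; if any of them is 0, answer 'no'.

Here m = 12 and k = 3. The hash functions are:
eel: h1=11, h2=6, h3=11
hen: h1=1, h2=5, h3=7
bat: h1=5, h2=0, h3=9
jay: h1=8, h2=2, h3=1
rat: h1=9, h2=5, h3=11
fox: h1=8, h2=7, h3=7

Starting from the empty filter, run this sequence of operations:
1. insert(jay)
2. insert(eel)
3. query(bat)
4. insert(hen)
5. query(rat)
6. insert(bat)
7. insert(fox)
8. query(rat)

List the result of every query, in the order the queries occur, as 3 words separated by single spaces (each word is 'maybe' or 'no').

Start: bits=000000000000
Op 1: insert jay -> sets bits 1 2 8 -> bits=011000001000
Op 2: insert eel -> sets bits 6 11 -> bits=011000101001
Op 3: query bat -> checks bit0=0, bit5=0, bit9=0 (has a 0) -> no
Op 4: insert hen -> sets bits 1 5 7 -> bits=011001111001
Op 5: query rat -> checks bit5=1, bit9=0, bit11=1 (has a 0) -> no
Op 6: insert bat -> sets bits 0 5 9 -> bits=111001111101
Op 7: insert fox -> sets bits 7 8 -> bits=111001111101
Op 8: query rat -> checks bit5=1, bit9=1, bit11=1 (all 1) -> maybe
Query results in order: no no maybe

Answer: no no maybe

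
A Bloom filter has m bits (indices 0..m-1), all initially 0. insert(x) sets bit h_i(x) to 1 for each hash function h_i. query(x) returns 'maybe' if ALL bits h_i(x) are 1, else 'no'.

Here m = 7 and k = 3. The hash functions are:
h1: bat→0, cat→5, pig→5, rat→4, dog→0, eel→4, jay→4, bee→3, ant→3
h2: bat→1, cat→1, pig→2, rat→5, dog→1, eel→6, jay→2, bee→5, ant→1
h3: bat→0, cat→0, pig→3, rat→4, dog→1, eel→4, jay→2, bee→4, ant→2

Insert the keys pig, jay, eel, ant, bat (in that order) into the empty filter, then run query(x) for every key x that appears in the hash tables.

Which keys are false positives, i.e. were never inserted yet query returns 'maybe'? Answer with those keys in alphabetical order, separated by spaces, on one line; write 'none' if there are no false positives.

Start: bits=0000000
After insert 'pig': sets bits 2 3 5 -> bits=0011010
After insert 'jay': sets bits 2 4 -> bits=0011110
After insert 'eel': sets bits 4 6 -> bits=0011111
After insert 'ant': sets bits 1 2 3 -> bits=0111111
After insert 'bat': sets bits 0 1 -> bits=1111111
Not inserted: bee cat dog rat — query each against bits=1111111:
query bee: checks bit3=1, bit4=1, bit5=1 (all 1) -> maybe => FALSE POSITIVE
query cat: checks bit0=1, bit1=1, bit5=1 (all 1) -> maybe => FALSE POSITIVE
query dog: checks bit0=1, bit1=1 (all 1) -> maybe => FALSE POSITIVE
query rat: checks bit4=1, bit5=1 (all 1) -> maybe => FALSE POSITIVE
False positives (alphabetical): bee cat dog rat

Answer: bee cat dog rat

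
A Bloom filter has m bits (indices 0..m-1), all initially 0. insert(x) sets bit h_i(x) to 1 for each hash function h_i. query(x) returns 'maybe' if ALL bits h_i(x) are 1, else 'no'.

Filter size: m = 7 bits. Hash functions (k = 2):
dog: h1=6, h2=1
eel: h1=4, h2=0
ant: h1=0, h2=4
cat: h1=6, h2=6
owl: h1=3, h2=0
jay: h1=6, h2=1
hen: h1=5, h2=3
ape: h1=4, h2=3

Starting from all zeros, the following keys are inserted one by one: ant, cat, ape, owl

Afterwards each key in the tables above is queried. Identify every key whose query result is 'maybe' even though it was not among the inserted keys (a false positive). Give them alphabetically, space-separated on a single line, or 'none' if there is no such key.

Answer: eel

Derivation:
Start: bits=0000000
After insert 'ant': sets bits 0 4 -> bits=1000100
After insert 'cat': sets bits 6 -> bits=1000101
After insert 'ape': sets bits 3 4 -> bits=1001101
After insert 'owl': sets bits 0 3 -> bits=1001101
Not inserted: dog eel hen jay — query each against bits=1001101:
query dog: checks bit1=0, bit6=1 (has a 0) -> no => not a false positive
query eel: checks bit0=1, bit4=1 (all 1) -> maybe => FALSE POSITIVE
query hen: checks bit3=1, bit5=0 (has a 0) -> no => not a false positive
query jay: checks bit1=0, bit6=1 (has a 0) -> no => not a false positive
False positives (alphabetical): eel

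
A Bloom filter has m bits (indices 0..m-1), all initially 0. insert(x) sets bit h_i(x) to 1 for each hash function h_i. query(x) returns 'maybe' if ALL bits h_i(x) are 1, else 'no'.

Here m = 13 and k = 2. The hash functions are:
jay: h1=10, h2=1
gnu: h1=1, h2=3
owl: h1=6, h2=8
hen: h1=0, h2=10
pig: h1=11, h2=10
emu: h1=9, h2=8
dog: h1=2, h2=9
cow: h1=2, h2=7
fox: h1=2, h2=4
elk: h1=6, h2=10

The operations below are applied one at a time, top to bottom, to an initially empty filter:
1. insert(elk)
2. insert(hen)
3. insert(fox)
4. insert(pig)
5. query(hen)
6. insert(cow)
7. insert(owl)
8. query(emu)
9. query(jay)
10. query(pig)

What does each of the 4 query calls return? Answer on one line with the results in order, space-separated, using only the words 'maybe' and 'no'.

Answer: maybe no no maybe

Derivation:
Start: bits=0000000000000
Op 1: insert elk -> sets bits 6 10 -> bits=0000001000100
Op 2: insert hen -> sets bits 0 10 -> bits=1000001000100
Op 3: insert fox -> sets bits 2 4 -> bits=1010101000100
Op 4: insert pig -> sets bits 10 11 -> bits=1010101000110
Op 5: query hen -> checks bit0=1, bit10=1 (all 1) -> maybe
Op 6: insert cow -> sets bits 2 7 -> bits=1010101100110
Op 7: insert owl -> sets bits 6 8 -> bits=1010101110110
Op 8: query emu -> checks bit8=1, bit9=0 (has a 0) -> no
Op 9: query jay -> checks bit1=0, bit10=1 (has a 0) -> no
Op 10: query pig -> checks bit10=1, bit11=1 (all 1) -> maybe
Query results in order: maybe no no maybe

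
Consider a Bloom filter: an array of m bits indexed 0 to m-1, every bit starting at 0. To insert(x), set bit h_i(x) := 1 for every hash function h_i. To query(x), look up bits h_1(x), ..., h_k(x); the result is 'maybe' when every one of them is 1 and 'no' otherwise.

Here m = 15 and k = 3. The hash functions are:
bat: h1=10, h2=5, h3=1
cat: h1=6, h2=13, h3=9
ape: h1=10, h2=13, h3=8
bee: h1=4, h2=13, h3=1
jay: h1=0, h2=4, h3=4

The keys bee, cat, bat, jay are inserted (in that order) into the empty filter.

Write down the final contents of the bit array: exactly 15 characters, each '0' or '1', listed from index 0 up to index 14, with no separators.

Start: bits=000000000000000
After insert 'bee': sets bits 1 4 13 -> bits=010010000000010
After insert 'cat': sets bits 6 9 13 -> bits=010010100100010
After insert 'bat': sets bits 1 5 10 -> bits=010011100110010
After insert 'jay': sets bits 0 4 -> bits=110011100110010

Answer: 110011100110010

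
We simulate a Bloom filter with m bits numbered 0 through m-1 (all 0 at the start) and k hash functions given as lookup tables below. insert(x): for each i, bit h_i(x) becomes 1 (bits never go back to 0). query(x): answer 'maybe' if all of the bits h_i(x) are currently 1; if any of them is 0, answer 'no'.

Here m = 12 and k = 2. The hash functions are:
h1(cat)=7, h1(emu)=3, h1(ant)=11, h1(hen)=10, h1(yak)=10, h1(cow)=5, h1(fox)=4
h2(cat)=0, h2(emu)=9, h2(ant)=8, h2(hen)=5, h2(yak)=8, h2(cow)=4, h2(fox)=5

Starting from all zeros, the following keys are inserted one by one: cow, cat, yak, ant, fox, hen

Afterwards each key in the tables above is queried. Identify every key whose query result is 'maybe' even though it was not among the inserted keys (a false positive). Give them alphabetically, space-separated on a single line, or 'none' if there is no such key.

Answer: none

Derivation:
Start: bits=000000000000
After insert 'cow': sets bits 4 5 -> bits=000011000000
After insert 'cat': sets bits 0 7 -> bits=100011010000
After insert 'yak': sets bits 8 10 -> bits=100011011010
After insert 'ant': sets bits 8 11 -> bits=100011011011
After insert 'fox': sets bits 4 5 -> bits=100011011011
After insert 'hen': sets bits 5 10 -> bits=100011011011
Not inserted: emu — query each against bits=100011011011:
query emu: checks bit3=0, bit9=0 (has a 0) -> no => not a false positive
False positives (alphabetical): none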